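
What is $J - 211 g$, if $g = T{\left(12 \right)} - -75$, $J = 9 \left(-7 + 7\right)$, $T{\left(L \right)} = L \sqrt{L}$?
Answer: $-15825 - 5064 \sqrt{3} \approx -24596.0$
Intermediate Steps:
$T{\left(L \right)} = L^{\frac{3}{2}}$
$J = 0$ ($J = 9 \cdot 0 = 0$)
$g = 75 + 24 \sqrt{3}$ ($g = 12^{\frac{3}{2}} - -75 = 24 \sqrt{3} + 75 = 75 + 24 \sqrt{3} \approx 116.57$)
$J - 211 g = 0 - 211 \left(75 + 24 \sqrt{3}\right) = 0 - \left(15825 + 5064 \sqrt{3}\right) = -15825 - 5064 \sqrt{3}$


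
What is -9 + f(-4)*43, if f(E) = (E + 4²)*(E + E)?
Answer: -4137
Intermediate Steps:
f(E) = 2*E*(16 + E) (f(E) = (E + 16)*(2*E) = (16 + E)*(2*E) = 2*E*(16 + E))
-9 + f(-4)*43 = -9 + (2*(-4)*(16 - 4))*43 = -9 + (2*(-4)*12)*43 = -9 - 96*43 = -9 - 4128 = -4137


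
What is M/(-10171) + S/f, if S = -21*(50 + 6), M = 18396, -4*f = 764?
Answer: 1206780/277523 ≈ 4.3484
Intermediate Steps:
f = -191 (f = -¼*764 = -191)
S = -1176 (S = -21*56 = -1176)
M/(-10171) + S/f = 18396/(-10171) - 1176/(-191) = 18396*(-1/10171) - 1176*(-1/191) = -2628/1453 + 1176/191 = 1206780/277523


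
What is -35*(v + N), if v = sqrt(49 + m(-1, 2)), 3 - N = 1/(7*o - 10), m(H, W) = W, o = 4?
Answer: -1855/18 - 35*sqrt(51) ≈ -353.01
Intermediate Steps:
N = 53/18 (N = 3 - 1/(7*4 - 10) = 3 - 1/(28 - 10) = 3 - 1/18 = 53/18 ≈ 2.9444)
v = sqrt(51) (v = sqrt(49 + 2) = sqrt(51) ≈ 7.1414)
-35*(v + N) = -35*(sqrt(51) + 53/18) = -35*(53/18 + sqrt(51)) = -1855/18 - 35*sqrt(51)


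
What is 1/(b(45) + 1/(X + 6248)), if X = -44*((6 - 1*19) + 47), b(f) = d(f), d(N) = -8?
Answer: -4752/38015 ≈ -0.12500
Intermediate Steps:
b(f) = -8
X = -1496 (X = -44*((6 - 19) + 47) = -44*(-13 + 47) = -44*34 = -1496)
1/(b(45) + 1/(X + 6248)) = 1/(-8 + 1/(-1496 + 6248)) = 1/(-8 + 1/4752) = 1/(-38015/4752) = -4752/38015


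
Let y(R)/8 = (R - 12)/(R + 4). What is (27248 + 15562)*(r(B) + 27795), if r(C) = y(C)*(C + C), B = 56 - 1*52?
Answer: 1187164110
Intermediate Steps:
y(R) = 8*(-12 + R)/(4 + R) (y(R) = 8*((R - 12)/(R + 4)) = 8*((-12 + R)/(4 + R)) = 8*(-12 + R)/(4 + R))
B = 4 (B = 56 - 52 = 4)
r(C) = 16*C*(-12 + C)/(4 + C) (r(C) = (8*(-12 + C)/(4 + C))*(C + C) = (8*(-12 + C)/(4 + C))*(2*C) = 16*C*(-12 + C)/(4 + C))
(27248 + 15562)*(r(B) + 27795) = (27248 + 15562)*(16*4*(-12 + 4)/(4 + 4) + 27795) = 42810*(16*4*(-8)/8 + 27795) = 42810*(16*4*(⅛)*(-8) + 27795) = 42810*(-64 + 27795) = 42810*27731 = 1187164110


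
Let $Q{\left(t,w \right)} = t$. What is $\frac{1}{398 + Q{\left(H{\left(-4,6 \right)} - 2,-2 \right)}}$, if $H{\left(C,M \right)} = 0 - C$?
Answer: $\frac{1}{400} \approx 0.0025$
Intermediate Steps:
$H{\left(C,M \right)} = - C$
$\frac{1}{398 + Q{\left(H{\left(-4,6 \right)} - 2,-2 \right)}} = \frac{1}{398 - -2} = \frac{1}{398 + \left(4 - 2\right)} = \frac{1}{398 + 2} = \frac{1}{400}$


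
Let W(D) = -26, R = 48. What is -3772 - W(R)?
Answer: -3746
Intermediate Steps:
-3772 - W(R) = -3772 - 1*(-26) = -3772 + 26 = -3746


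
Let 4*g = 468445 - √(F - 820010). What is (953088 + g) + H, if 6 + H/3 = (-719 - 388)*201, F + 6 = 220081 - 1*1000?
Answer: 1610641/4 - I*√600935/4 ≈ 4.0266e+5 - 193.8*I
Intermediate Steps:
F = 219075 (F = -6 + (220081 - 1*1000) = -6 + (220081 - 1000) = -6 + 219081 = 219075)
H = -667539 (H = -18 + 3*((-719 - 388)*201) = -18 + 3*(-1107*201) = -18 + 3*(-222507) = -18 - 667521 = -667539)
g = 468445/4 - I*√600935/4 (g = (468445 - √(219075 - 820010))/4 = (468445 - √(-600935))/4 = (468445 - I*√600935)/4 = 468445/4 - I*√600935/4 ≈ 1.1711e+5 - 193.8*I)
(953088 + g) + H = (953088 + (468445/4 - I*√600935/4)) - 667539 = (4280797/4 - I*√600935/4) - 667539 = 1610641/4 - I*√600935/4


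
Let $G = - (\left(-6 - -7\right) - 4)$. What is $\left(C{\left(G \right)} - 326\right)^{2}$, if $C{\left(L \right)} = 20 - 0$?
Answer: $93636$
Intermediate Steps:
$G = 3$ ($G = - (\left(-6 + 7\right) - 4) = - (1 - 4) = \left(-1\right) \left(-3\right) = 3$)
$C{\left(L \right)} = 20$ ($C{\left(L \right)} = 20 + 0 = 20$)
$\left(C{\left(G \right)} - 326\right)^{2} = \left(20 - 326\right)^{2} = \left(-306\right)^{2} = 93636$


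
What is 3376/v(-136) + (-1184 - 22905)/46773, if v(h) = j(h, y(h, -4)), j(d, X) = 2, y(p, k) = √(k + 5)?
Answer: 78928735/46773 ≈ 1687.5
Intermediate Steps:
y(p, k) = √(5 + k)
v(h) = 2
3376/v(-136) + (-1184 - 22905)/46773 = 3376/2 + (-1184 - 22905)/46773 = 3376*(½) - 24089*1/46773 = 1688 - 24089/46773 = 78928735/46773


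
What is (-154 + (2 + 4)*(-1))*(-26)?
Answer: 4160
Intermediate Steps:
(-154 + (2 + 4)*(-1))*(-26) = (-154 + 6*(-1))*(-26) = (-154 - 6)*(-26) = -160*(-26) = 4160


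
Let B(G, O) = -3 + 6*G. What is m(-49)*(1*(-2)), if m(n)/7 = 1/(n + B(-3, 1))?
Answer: ⅕ ≈ 0.20000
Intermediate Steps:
m(n) = 7/(-21 + n) (m(n) = 7/(n + (-3 + 6*(-3))) = 7/(n + (-3 - 18)) = 7/(n - 21) = 7/(-21 + n))
m(-49)*(1*(-2)) = (7/(-21 - 49))*(1*(-2)) = (7/(-70))*(-2) = (7*(-1/70))*(-2) = -⅒*(-2) = ⅕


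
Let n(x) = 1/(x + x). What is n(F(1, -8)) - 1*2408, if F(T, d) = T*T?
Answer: -4815/2 ≈ -2407.5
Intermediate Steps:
F(T, d) = T²
n(x) = 1/(2*x)
n(F(1, -8)) - 1*2408 = 1/(2*(1²)) - 1*2408 = (½)/1 - 2408 = (½)*1 - 2408 = ½ - 2408 = -4815/2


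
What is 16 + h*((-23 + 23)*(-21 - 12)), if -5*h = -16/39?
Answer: 16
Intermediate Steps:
h = 16/195 (h = -(-16)/(5*39) = -1/5*(-16/39) = 16/195 ≈ 0.082051)
16 + h*((-23 + 23)*(-21 - 12)) = 16 + 16*((-23 + 23)*(-21 - 12))/195 = 16 + 16*(0*(-33))/195 = 16 + (16/195)*0 = 16 + 0 = 16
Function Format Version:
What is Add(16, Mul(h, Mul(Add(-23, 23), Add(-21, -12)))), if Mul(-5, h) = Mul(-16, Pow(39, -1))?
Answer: 16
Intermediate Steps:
h = Rational(16, 195) (h = Mul(Rational(-1, 5), Mul(-16, Pow(39, -1))) = Mul(Rational(-1, 5), Mul(-16, Rational(1, 39))) = Mul(Rational(-1, 5), Rational(-16, 39)) = Rational(16, 195) ≈ 0.082051)
Add(16, Mul(h, Mul(Add(-23, 23), Add(-21, -12)))) = Add(16, Mul(Rational(16, 195), Mul(Add(-23, 23), Add(-21, -12)))) = Add(16, Mul(Rational(16, 195), Mul(0, -33))) = Add(16, Mul(Rational(16, 195), 0)) = Add(16, 0) = 16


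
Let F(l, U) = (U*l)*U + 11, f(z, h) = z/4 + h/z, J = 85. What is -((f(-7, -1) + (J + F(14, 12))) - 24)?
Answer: -58419/28 ≈ -2086.4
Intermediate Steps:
f(z, h) = z/4 + h/z (f(z, h) = z*(¼) + h/z = z/4 + h/z)
F(l, U) = 11 + l*U² (F(l, U) = l*U² + 11 = 11 + l*U²)
-((f(-7, -1) + (J + F(14, 12))) - 24) = -((((¼)*(-7) - 1/(-7)) + (85 + (11 + 14*12²))) - 24) = -(((-7/4 - 1*(-⅐)) + (85 + (11 + 14*144))) - 24) = -(((-7/4 + ⅐) + (85 + (11 + 2016))) - 24) = -((-45/28 + (85 + 2027)) - 24) = -((-45/28 + 2112) - 24) = -(59091/28 - 24) = -1*58419/28 = -58419/28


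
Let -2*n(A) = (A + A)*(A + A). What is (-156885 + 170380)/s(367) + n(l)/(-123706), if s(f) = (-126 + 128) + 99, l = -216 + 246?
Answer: 834797135/6247153 ≈ 133.63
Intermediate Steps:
l = 30
n(A) = -2*A**2 (n(A) = -(A + A)*(A + A)/2 = -2*A*2*A/2 = -2*A**2)
s(f) = 101 (s(f) = 2 + 99 = 101)
(-156885 + 170380)/s(367) + n(l)/(-123706) = (-156885 + 170380)/101 - 2*30**2/(-123706) = 13495*(1/101) - 2*900*(-1/123706) = 13495/101 - 1800*(-1/123706) = 13495/101 + 900/61853 = 834797135/6247153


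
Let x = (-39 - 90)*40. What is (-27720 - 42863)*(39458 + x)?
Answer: -2420855734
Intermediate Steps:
x = -5160 (x = -129*40 = -5160)
(-27720 - 42863)*(39458 + x) = (-27720 - 42863)*(39458 - 5160) = -70583*34298 = -2420855734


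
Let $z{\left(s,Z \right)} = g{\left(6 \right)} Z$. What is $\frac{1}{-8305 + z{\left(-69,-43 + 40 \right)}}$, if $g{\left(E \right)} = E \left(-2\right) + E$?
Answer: $- \frac{1}{8287} \approx -0.00012067$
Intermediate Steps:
$g{\left(E \right)} = - E$ ($g{\left(E \right)} = - 2 E + E = - E$)
$z{\left(s,Z \right)} = - 6 Z$ ($z{\left(s,Z \right)} = \left(-1\right) 6 Z = - 6 Z$)
$\frac{1}{-8305 + z{\left(-69,-43 + 40 \right)}} = \frac{1}{-8305 - 6 \left(-43 + 40\right)} = \frac{1}{-8305 - -18} = \frac{1}{-8305 + 18} = \frac{1}{-8287} = - \frac{1}{8287}$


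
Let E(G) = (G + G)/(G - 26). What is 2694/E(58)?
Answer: 21552/29 ≈ 743.17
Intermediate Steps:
E(G) = 2*G/(-26 + G) (E(G) = (2*G)/(-26 + G) = 2*G/(-26 + G))
2694/E(58) = 2694/((2*58/(-26 + 58))) = 2694/((2*58/32)) = 2694/((2*58*(1/32))) = 2694/(29/8) = 2694*(8/29) = 21552/29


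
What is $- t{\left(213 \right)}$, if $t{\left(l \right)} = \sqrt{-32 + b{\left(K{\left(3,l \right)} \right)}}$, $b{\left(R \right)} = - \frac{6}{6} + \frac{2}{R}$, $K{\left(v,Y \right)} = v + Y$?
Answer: $- \frac{i \sqrt{10689}}{18} \approx - 5.7438 i$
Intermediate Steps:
$K{\left(v,Y \right)} = Y + v$
$b{\left(R \right)} = -1 + \frac{2}{R}$ ($b{\left(R \right)} = \left(-6\right) \frac{1}{6} + \frac{2}{R} = -1 + \frac{2}{R}$)
$t{\left(l \right)} = \sqrt{-32 + \frac{-1 - l}{3 + l}}$ ($t{\left(l \right)} = \sqrt{-32 + \frac{2 - \left(l + 3\right)}{l + 3}} = \sqrt{-32 + \frac{2 - \left(3 + l\right)}{3 + l}} = \sqrt{-32 + \frac{-1 - l}{3 + l}}$)
$- t{\left(213 \right)} = - \sqrt{\frac{-97 - 7029}{3 + 213}} = - \sqrt{\frac{-97 - 7029}{216}} = - \sqrt{\frac{1}{216} \left(-7126\right)} = - \sqrt{- \frac{3563}{108}} = - \frac{i \sqrt{10689}}{18}$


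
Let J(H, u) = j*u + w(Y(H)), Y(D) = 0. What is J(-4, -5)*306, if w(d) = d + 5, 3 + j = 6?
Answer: -3060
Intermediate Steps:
j = 3 (j = -3 + 6 = 3)
w(d) = 5 + d
J(H, u) = 5 + 3*u (J(H, u) = 3*u + (5 + 0) = 3*u + 5 = 5 + 3*u)
J(-4, -5)*306 = (5 + 3*(-5))*306 = (5 - 15)*306 = -10*306 = -3060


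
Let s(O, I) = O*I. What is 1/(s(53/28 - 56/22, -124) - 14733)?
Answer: -77/1128210 ≈ -6.8250e-5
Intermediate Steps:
s(O, I) = I*O
1/(s(53/28 - 56/22, -124) - 14733) = 1/(-124*(53/28 - 56/22) - 14733) = 1/(-124*(53*(1/28) - 56*1/22) - 14733) = 1/(-124*(53/28 - 28/11) - 14733) = 1/(-124*(-201/308) - 14733) = 1/(6231/77 - 14733) = 1/(-1128210/77) = -77/1128210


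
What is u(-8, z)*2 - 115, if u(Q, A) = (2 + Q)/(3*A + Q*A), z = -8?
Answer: -1153/10 ≈ -115.30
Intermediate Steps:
u(Q, A) = (2 + Q)/(3*A + A*Q)
u(-8, z)*2 - 115 = ((2 - 8)/((-8)*(3 - 8)))*2 - 115 = -⅛*(-6)/(-5)*2 - 115 = -⅛*(-⅕)*(-6)*2 - 115 = -3/20*2 - 115 = -3/10 - 115 = -1153/10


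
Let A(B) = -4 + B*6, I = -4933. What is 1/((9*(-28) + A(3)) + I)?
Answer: -1/5171 ≈ -0.00019339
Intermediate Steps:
A(B) = -4 + 6*B
1/((9*(-28) + A(3)) + I) = 1/((9*(-28) + (-4 + 6*3)) - 4933) = 1/((-252 + (-4 + 18)) - 4933) = 1/((-252 + 14) - 4933) = 1/(-238 - 4933) = 1/(-5171) = -1/5171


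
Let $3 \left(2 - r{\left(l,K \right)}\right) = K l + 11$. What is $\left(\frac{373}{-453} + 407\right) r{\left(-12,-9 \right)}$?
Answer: $- \frac{20791774}{1359} \approx -15299.0$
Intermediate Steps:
$r{\left(l,K \right)} = - \frac{5}{3} - \frac{K l}{3}$ ($r{\left(l,K \right)} = 2 - \frac{K l + 11}{3} = 2 - \frac{11 + K l}{3} = 2 - \left(\frac{11}{3} + \frac{K l}{3}\right) = - \frac{5}{3} - \frac{K l}{3}$)
$\left(\frac{373}{-453} + 407\right) r{\left(-12,-9 \right)} = \left(\frac{373}{-453} + 407\right) \left(- \frac{5}{3} - \left(-3\right) \left(-12\right)\right) = \left(373 \left(- \frac{1}{453}\right) + 407\right) \left(- \frac{5}{3} - 36\right) = \left(- \frac{373}{453} + 407\right) \left(- \frac{113}{3}\right) = \frac{183998}{453} \left(- \frac{113}{3}\right) = - \frac{20791774}{1359}$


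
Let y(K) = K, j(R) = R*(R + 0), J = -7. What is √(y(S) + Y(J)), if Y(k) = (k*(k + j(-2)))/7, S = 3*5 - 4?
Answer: √14 ≈ 3.7417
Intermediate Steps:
j(R) = R² (j(R) = R*R = R²)
S = 11 (S = 15 - 4 = 11)
Y(k) = k*(4 + k)/7 (Y(k) = (k*(k + (-2)²))/7 = (k*(k + 4))*(⅐) = (k*(4 + k))*(⅐) = k*(4 + k)/7)
√(y(S) + Y(J)) = √(11 + (⅐)*(-7)*(4 - 7)) = √(11 + (⅐)*(-7)*(-3)) = √(11 + 3) = √14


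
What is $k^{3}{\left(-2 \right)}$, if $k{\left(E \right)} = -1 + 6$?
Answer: $125$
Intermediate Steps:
$k{\left(E \right)} = 5$
$k^{3}{\left(-2 \right)} = 5^{3} = 125$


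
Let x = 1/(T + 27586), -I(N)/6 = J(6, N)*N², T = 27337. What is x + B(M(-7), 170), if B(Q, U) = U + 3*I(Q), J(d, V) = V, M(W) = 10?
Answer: -979277089/54923 ≈ -17830.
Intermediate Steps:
I(N) = -6*N³ (I(N) = -6*N*N² = -6*N³)
x = 1/54923 (x = 1/(27337 + 27586) = 1/54923 ≈ 1.8207e-5)
B(Q, U) = U - 18*Q³ (B(Q, U) = U + 3*(-6*Q³) = U - 18*Q³)
x + B(M(-7), 170) = 1/54923 + (170 - 18*10³) = 1/54923 + (170 - 18*1000) = 1/54923 + (170 - 18000) = 1/54923 - 17830 = -979277089/54923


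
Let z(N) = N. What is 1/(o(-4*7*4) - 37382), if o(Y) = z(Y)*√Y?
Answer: I/(2*(-18691*I + 224*√7)) ≈ -2.6724e-5 + 8.4736e-7*I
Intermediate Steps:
o(Y) = Y^(3/2) (o(Y) = Y*√Y = Y^(3/2))
1/(o(-4*7*4) - 37382) = 1/((-4*7*4)^(3/2) - 37382) = 1/((-28*4)^(3/2) - 37382) = 1/((-112)^(3/2) - 37382) = 1/(-448*I*√7 - 37382) = 1/(-37382 - 448*I*√7)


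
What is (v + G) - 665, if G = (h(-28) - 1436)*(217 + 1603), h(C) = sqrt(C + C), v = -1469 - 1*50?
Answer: -2615704 + 3640*I*sqrt(14) ≈ -2.6157e+6 + 13620.0*I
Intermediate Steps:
v = -1519 (v = -1469 - 50 = -1519)
h(C) = sqrt(2)*sqrt(C) (h(C) = sqrt(2*C) = sqrt(2)*sqrt(C))
G = -2613520 + 3640*I*sqrt(14) (G = (sqrt(2)*sqrt(-28) - 1436)*(217 + 1603) = (sqrt(2)*(2*I*sqrt(7)) - 1436)*1820 = (2*I*sqrt(14) - 1436)*1820 = (-1436 + 2*I*sqrt(14))*1820 = -2613520 + 3640*I*sqrt(14) ≈ -2.6135e+6 + 13620.0*I)
(v + G) - 665 = (-1519 + (-2613520 + 3640*I*sqrt(14))) - 665 = (-2615039 + 3640*I*sqrt(14)) - 665 = -2615704 + 3640*I*sqrt(14)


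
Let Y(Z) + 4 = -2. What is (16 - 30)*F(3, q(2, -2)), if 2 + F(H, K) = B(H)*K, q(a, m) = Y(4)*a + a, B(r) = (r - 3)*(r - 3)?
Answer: 28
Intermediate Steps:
B(r) = (-3 + r)² (B(r) = (-3 + r)*(-3 + r) = (-3 + r)²)
Y(Z) = -6 (Y(Z) = -4 - 2 = -6)
q(a, m) = -5*a (q(a, m) = -6*a + a = -5*a)
F(H, K) = -2 + K*(-3 + H)² (F(H, K) = -2 + (-3 + H)²*K = -2 + K*(-3 + H)²)
(16 - 30)*F(3, q(2, -2)) = (16 - 30)*(-2 + (-5*2)*(-3 + 3)²) = -14*(-2 - 10*0²) = -14*(-2 - 10*0) = -14*(-2 + 0) = -14*(-2) = 28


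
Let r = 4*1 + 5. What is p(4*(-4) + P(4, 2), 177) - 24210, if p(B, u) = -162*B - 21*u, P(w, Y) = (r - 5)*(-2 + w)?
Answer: -26631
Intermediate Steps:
r = 9 (r = 4 + 5 = 9)
P(w, Y) = -8 + 4*w (P(w, Y) = (9 - 5)*(-2 + w) = 4*(-2 + w) = -8 + 4*w)
p(4*(-4) + P(4, 2), 177) - 24210 = (-162*(4*(-4) + (-8 + 4*4)) - 21*177) - 24210 = (-162*(-16 + (-8 + 16)) - 3717) - 24210 = (-162*(-16 + 8) - 3717) - 24210 = (-162*(-8) - 3717) - 24210 = (1296 - 3717) - 24210 = -2421 - 24210 = -26631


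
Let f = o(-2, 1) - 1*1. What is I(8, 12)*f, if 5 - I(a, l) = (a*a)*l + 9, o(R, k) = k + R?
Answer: 1544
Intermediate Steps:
o(R, k) = R + k
I(a, l) = -4 - l*a² (I(a, l) = 5 - ((a*a)*l + 9) = 5 - (a²*l + 9) = 5 - (l*a² + 9) = 5 - (9 + l*a²) = 5 + (-9 - l*a²) = -4 - l*a²)
f = -2 (f = (-2 + 1) - 1*1 = -1 - 1 = -2)
I(8, 12)*f = (-4 - 1*12*8²)*(-2) = (-4 - 1*12*64)*(-2) = (-4 - 768)*(-2) = -772*(-2) = 1544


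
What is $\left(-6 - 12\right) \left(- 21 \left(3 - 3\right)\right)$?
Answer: $0$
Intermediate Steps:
$\left(-6 - 12\right) \left(- 21 \left(3 - 3\right)\right) = - 18 \left(\left(-21\right) 0\right) = \left(-18\right) 0 = 0$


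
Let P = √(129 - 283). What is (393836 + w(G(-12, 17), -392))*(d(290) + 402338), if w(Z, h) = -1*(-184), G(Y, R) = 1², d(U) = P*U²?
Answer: 158529218760 + 33137082000*I*√154 ≈ 1.5853e+11 + 4.1122e+11*I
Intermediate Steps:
P = I*√154 (P = √(-154) = I*√154 ≈ 12.41*I)
d(U) = I*√154*U² (d(U) = (I*√154)*U² = I*√154*U²)
G(Y, R) = 1
w(Z, h) = 184
(393836 + w(G(-12, 17), -392))*(d(290) + 402338) = (393836 + 184)*(I*√154*290² + 402338) = 394020*(I*√154*84100 + 402338) = 394020*(84100*I*√154 + 402338) = 394020*(402338 + 84100*I*√154) = 158529218760 + 33137082000*I*√154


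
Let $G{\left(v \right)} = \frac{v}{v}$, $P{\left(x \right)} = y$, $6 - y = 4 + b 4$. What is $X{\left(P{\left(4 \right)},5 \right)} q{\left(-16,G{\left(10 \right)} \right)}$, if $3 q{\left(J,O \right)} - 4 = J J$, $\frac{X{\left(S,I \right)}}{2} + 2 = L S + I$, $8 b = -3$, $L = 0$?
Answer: $520$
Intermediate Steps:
$b = - \frac{3}{8}$ ($b = \frac{1}{8} \left(-3\right) = - \frac{3}{8} \approx -0.375$)
$y = \frac{7}{2}$ ($y = 6 - \left(4 - \frac{3}{2}\right) = 6 - \frac{5}{2} = \frac{7}{2} \approx 3.5$)
$P{\left(x \right)} = \frac{7}{2}$
$X{\left(S,I \right)} = -4 + 2 I$ ($X{\left(S,I \right)} = -4 + 2 \left(0 S + I\right) = -4 + 2 \left(0 + I\right) = -4 + 2 I$)
$G{\left(v \right)} = 1$
$q{\left(J,O \right)} = \frac{4}{3} + \frac{J^{2}}{3}$ ($q{\left(J,O \right)} = \frac{4}{3} + \frac{J J}{3} = \frac{4}{3} + \frac{J^{2}}{3}$)
$X{\left(P{\left(4 \right)},5 \right)} q{\left(-16,G{\left(10 \right)} \right)} = \left(-4 + 2 \cdot 5\right) \left(\frac{4}{3} + \frac{\left(-16\right)^{2}}{3}\right) = \left(-4 + 10\right) \left(\frac{4}{3} + \frac{1}{3} \cdot 256\right) = 6 \left(\frac{4}{3} + \frac{256}{3}\right) = 6 \cdot \frac{260}{3} = 520$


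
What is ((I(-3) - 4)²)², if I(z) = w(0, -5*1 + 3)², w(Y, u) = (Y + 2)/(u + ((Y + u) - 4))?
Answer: 15752961/65536 ≈ 240.37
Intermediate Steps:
w(Y, u) = (2 + Y)/(-4 + Y + 2*u) (w(Y, u) = (2 + Y)/(u + (-4 + Y + u)) = (2 + Y)/(-4 + Y + 2*u))
I(z) = 1/16 (I(z) = ((2 + 0)/(-4 + 0 + 2*(-5*1 + 3)))² = (2/(-4 + 0 + 2*(-5 + 3)))² = (2/(-4 + 0 + 2*(-2)))² = (2/(-4 + 0 - 4))² = (2/(-8))² = (-⅛*2)² = (-¼)² = 1/16)
((I(-3) - 4)²)² = ((1/16 - 4)²)² = ((-63/16)²)² = (3969/256)² = 15752961/65536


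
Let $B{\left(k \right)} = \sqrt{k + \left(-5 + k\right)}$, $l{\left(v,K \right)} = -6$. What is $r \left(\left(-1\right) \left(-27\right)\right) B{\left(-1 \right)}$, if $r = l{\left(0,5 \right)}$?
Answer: $- 162 i \sqrt{7} \approx - 428.61 i$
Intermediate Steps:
$B{\left(k \right)} = \sqrt{-5 + 2 k}$
$r = -6$
$r \left(\left(-1\right) \left(-27\right)\right) B{\left(-1 \right)} = - 6 \left(\left(-1\right) \left(-27\right)\right) \sqrt{-5 + 2 \left(-1\right)} = \left(-6\right) 27 \sqrt{-5 - 2} = - 162 \sqrt{-7} = - 162 i \sqrt{7}$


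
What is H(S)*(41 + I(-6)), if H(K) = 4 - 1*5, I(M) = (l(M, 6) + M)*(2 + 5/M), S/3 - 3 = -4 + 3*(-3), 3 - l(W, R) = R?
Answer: -61/2 ≈ -30.500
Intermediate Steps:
l(W, R) = 3 - R
S = -30 (S = 9 + 3*(-4 + 3*(-3)) = 9 + 3*(-4 - 9) = 9 + 3*(-13) = 9 - 39 = -30)
I(M) = (-3 + M)*(2 + 5/M) (I(M) = ((3 - 1*6) + M)*(2 + 5/M) = ((3 - 6) + M)*(2 + 5/M) = (-3 + M)*(2 + 5/M))
H(K) = -1 (H(K) = 4 - 5 = -1)
H(S)*(41 + I(-6)) = -(41 + (-1 - 15/(-6) + 2*(-6))) = -(41 + (-1 - 15*(-1/6) - 12)) = -(41 + (-1 + 5/2 - 12)) = -(41 - 21/2) = -1*61/2 = -61/2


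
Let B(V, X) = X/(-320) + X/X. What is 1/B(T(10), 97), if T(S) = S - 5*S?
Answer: 320/223 ≈ 1.4350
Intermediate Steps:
T(S) = -4*S
B(V, X) = 1 - X/320 (B(V, X) = X*(-1/320) + 1 = -X/320 + 1 = 1 - X/320)
1/B(T(10), 97) = 1/(1 - 1/320*97) = 1/(1 - 97/320) = 1/(223/320) = 320/223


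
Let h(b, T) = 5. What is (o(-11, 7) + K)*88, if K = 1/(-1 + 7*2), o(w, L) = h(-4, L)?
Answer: 5808/13 ≈ 446.77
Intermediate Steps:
o(w, L) = 5
K = 1/13 (K = 1/(-1 + 14) = 1/13 ≈ 0.076923)
(o(-11, 7) + K)*88 = (5 + 1/13)*88 = (66/13)*88 = 5808/13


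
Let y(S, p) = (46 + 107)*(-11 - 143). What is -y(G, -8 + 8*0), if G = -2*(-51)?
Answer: 23562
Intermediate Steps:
G = 102 (G = -1*(-102) = 102)
y(S, p) = -23562 (y(S, p) = 153*(-154) = -23562)
-y(G, -8 + 8*0) = -1*(-23562) = 23562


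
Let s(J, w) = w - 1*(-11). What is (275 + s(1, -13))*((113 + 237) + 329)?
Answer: 185367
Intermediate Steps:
s(J, w) = 11 + w (s(J, w) = w + 11 = 11 + w)
(275 + s(1, -13))*((113 + 237) + 329) = (275 + (11 - 13))*((113 + 237) + 329) = (275 - 2)*(350 + 329) = 273*679 = 185367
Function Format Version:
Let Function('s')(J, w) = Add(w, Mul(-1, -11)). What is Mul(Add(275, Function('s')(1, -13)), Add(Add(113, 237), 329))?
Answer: 185367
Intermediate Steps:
Function('s')(J, w) = Add(11, w) (Function('s')(J, w) = Add(w, 11) = Add(11, w))
Mul(Add(275, Function('s')(1, -13)), Add(Add(113, 237), 329)) = Mul(Add(275, Add(11, -13)), Add(Add(113, 237), 329)) = Mul(Add(275, -2), Add(350, 329)) = Mul(273, 679) = 185367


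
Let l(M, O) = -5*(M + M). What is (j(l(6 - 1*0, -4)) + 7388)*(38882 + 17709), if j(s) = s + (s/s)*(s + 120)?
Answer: 418094308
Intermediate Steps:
l(M, O) = -10*M
j(s) = 120 + 2*s (j(s) = s + 1*(120 + s) = s + (120 + s) = 120 + 2*s)
(j(l(6 - 1*0, -4)) + 7388)*(38882 + 17709) = ((120 + 2*(-10*(6 - 1*0))) + 7388)*(38882 + 17709) = ((120 + 2*(-10*(6 + 0))) + 7388)*56591 = ((120 + 2*(-10*6)) + 7388)*56591 = ((120 + 2*(-60)) + 7388)*56591 = ((120 - 120) + 7388)*56591 = (0 + 7388)*56591 = 7388*56591 = 418094308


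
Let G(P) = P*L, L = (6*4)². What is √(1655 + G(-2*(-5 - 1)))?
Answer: √8567 ≈ 92.558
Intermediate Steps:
L = 576 (L = 24² = 576)
G(P) = 576*P (G(P) = P*576 = 576*P)
√(1655 + G(-2*(-5 - 1))) = √(1655 + 576*(-2*(-5 - 1))) = √(1655 + 576*(-2*(-6))) = √(1655 + 576*12) = √(1655 + 6912) = √8567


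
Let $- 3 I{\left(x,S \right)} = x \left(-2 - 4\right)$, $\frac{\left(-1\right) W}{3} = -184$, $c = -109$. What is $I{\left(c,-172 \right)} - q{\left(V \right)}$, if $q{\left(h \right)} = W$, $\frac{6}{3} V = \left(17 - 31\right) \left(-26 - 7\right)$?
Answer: $-770$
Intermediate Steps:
$V = 231$ ($V = \frac{\left(17 - 31\right) \left(-26 - 7\right)}{2} = \frac{\left(-14\right) \left(-33\right)}{2} = \frac{1}{2} \cdot 462 = 231$)
$W = 552$ ($W = \left(-3\right) \left(-184\right) = 552$)
$I{\left(x,S \right)} = 2 x$ ($I{\left(x,S \right)} = - \frac{x \left(-2 - 4\right)}{3} = - \frac{x \left(-6\right)}{3} = - \frac{\left(-6\right) x}{3} = 2 x$)
$q{\left(h \right)} = 552$
$I{\left(c,-172 \right)} - q{\left(V \right)} = 2 \left(-109\right) - 552 = -218 - 552 = -770$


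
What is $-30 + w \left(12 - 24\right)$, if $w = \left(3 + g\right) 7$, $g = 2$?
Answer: $-450$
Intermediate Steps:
$w = 35$ ($w = \left(3 + 2\right) 7 = 5 \cdot 7 = 35$)
$-30 + w \left(12 - 24\right) = -30 + 35 \left(12 - 24\right) = -30 + 35 \left(-12\right) = -30 - 420 = -450$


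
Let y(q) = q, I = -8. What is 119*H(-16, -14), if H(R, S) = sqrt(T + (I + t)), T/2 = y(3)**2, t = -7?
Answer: 119*sqrt(3) ≈ 206.11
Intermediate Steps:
T = 18 (T = 2*3**2 = 2*9 = 18)
H(R, S) = sqrt(3) (H(R, S) = sqrt(18 + (-8 - 7)) = sqrt(18 - 15) = sqrt(3))
119*H(-16, -14) = 119*sqrt(3)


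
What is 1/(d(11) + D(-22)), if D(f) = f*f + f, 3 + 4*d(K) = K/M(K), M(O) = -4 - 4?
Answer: 32/14749 ≈ 0.0021696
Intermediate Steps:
M(O) = -8
d(K) = -¾ - K/32 (d(K) = -¾ + (K/(-8))/4 = -¾ + (K*(-⅛))/4 = -¾ + (-K/8)/4 = -¾ - K/32)
D(f) = f + f² (D(f) = f² + f = f + f²)
1/(d(11) + D(-22)) = 1/((-¾ - 1/32*11) - 22*(1 - 22)) = 1/((-¾ - 11/32) - 22*(-21)) = 1/(-35/32 + 462) = 1/(14749/32) = 32/14749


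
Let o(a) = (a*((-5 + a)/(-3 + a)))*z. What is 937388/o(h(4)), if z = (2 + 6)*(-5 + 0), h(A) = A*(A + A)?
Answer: -6796063/8640 ≈ -786.58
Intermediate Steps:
h(A) = 2*A² (h(A) = A*(2*A) = 2*A²)
z = -40 (z = 8*(-5) = -40)
o(a) = -40*a*(-5 + a)/(-3 + a) (o(a) = (a*((-5 + a)/(-3 + a)))*(-40) = (a*(-5 + a)/(-3 + a))*(-40) = -40*a*(-5 + a)/(-3 + a))
937388/o(h(4)) = 937388/((40*(2*4²)*(5 - 2*4²)/(-3 + 2*4²))) = 937388/((40*(2*16)*(5 - 2*16)/(-3 + 2*16))) = 937388/((40*32*(5 - 1*32)/(-3 + 32))) = 937388/((40*32*(5 - 32)/29)) = 937388/((40*32*(1/29)*(-27))) = 937388/(-34560/29) = 937388*(-29/34560) = -6796063/8640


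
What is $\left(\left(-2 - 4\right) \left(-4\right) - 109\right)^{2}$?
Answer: $7225$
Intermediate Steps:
$\left(\left(-2 - 4\right) \left(-4\right) - 109\right)^{2} = \left(\left(-6\right) \left(-4\right) - 109\right)^{2} = \left(24 - 109\right)^{2} = \left(-85\right)^{2} = 7225$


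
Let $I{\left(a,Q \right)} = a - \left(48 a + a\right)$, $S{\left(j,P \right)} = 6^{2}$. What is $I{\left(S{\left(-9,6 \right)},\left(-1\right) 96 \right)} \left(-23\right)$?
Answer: $39744$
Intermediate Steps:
$S{\left(j,P \right)} = 36$
$I{\left(a,Q \right)} = - 48 a$ ($I{\left(a,Q \right)} = a - 49 a = - 48 a$)
$I{\left(S{\left(-9,6 \right)},\left(-1\right) 96 \right)} \left(-23\right) = \left(-48\right) 36 \left(-23\right) = \left(-1728\right) \left(-23\right) = 39744$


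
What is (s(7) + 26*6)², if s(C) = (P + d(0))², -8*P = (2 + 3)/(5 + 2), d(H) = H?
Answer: 239356756081/9834496 ≈ 24339.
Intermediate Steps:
P = -5/56 (P = -(2 + 3)/(8*(5 + 2)) = -5/(8*7) = -⅛*5/7 = -5/56 ≈ -0.089286)
s(C) = 25/3136 (s(C) = (-5/56 + 0)² = (-5/56)² = 25/3136)
(s(7) + 26*6)² = (25/3136 + 26*6)² = (25/3136 + 156)² = (489241/3136)² = 239356756081/9834496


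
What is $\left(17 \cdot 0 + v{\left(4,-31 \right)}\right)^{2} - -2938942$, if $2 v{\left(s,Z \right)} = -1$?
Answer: $\frac{11755769}{4} \approx 2.9389 \cdot 10^{6}$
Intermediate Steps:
$v{\left(s,Z \right)} = - \frac{1}{2}$ ($v{\left(s,Z \right)} = \frac{1}{2} \left(-1\right) = - \frac{1}{2}$)
$\left(17 \cdot 0 + v{\left(4,-31 \right)}\right)^{2} - -2938942 = \left(17 \cdot 0 - \frac{1}{2}\right)^{2} - -2938942 = \left(0 - \frac{1}{2}\right)^{2} + 2938942 = \left(- \frac{1}{2}\right)^{2} + 2938942 = \frac{1}{4} + 2938942 = \frac{11755769}{4}$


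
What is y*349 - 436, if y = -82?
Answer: -29054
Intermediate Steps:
y*349 - 436 = -82*349 - 436 = -28618 - 436 = -29054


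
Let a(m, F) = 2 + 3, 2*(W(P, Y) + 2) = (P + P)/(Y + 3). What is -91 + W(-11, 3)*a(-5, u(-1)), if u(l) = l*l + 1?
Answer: -661/6 ≈ -110.17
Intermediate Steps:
u(l) = 1 + l² (u(l) = l² + 1 = 1 + l²)
W(P, Y) = -2 + P/(3 + Y) (W(P, Y) = -2 + ((P + P)/(Y + 3))/2 = -2 + ((2*P)/(3 + Y))/2 = -2 + (2*P/(3 + Y))/2 = -2 + P/(3 + Y))
a(m, F) = 5
-91 + W(-11, 3)*a(-5, u(-1)) = -91 + ((-6 - 11 - 2*3)/(3 + 3))*5 = -91 + ((-6 - 11 - 6)/6)*5 = -91 + ((⅙)*(-23))*5 = -91 - 23/6*5 = -91 - 115/6 = -661/6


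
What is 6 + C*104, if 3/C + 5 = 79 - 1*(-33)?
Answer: 954/107 ≈ 8.9159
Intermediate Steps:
C = 3/107 (C = 3/(-5 + (79 - 1*(-33))) = 3/(-5 + (79 + 33)) = 3/(-5 + 112) = 3/107 ≈ 0.028037)
6 + C*104 = 6 + (3/107)*104 = 6 + 312/107 = 954/107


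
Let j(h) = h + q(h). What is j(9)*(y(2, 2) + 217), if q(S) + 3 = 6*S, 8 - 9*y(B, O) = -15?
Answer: 39520/3 ≈ 13173.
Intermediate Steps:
y(B, O) = 23/9 (y(B, O) = 8/9 - ⅑*(-15) = 8/9 + 5/3 = 23/9)
q(S) = -3 + 6*S
j(h) = -3 + 7*h (j(h) = h + (-3 + 6*h) = -3 + 7*h)
j(9)*(y(2, 2) + 217) = (-3 + 7*9)*(23/9 + 217) = (-3 + 63)*(1976/9) = 60*(1976/9) = 39520/3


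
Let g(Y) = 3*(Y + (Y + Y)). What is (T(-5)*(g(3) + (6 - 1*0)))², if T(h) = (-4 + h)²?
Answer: 7144929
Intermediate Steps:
g(Y) = 9*Y (g(Y) = 3*(Y + 2*Y) = 3*(3*Y) = 9*Y)
(T(-5)*(g(3) + (6 - 1*0)))² = ((-4 - 5)²*(9*3 + (6 - 1*0)))² = ((-9)²*(27 + (6 + 0)))² = (81*(27 + 6))² = (81*33)² = 2673² = 7144929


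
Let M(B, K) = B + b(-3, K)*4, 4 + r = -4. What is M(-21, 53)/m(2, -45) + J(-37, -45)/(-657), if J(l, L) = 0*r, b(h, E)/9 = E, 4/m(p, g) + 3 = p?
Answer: -1887/4 ≈ -471.75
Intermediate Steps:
r = -8 (r = -4 - 4 = -8)
m(p, g) = 4/(-3 + p)
b(h, E) = 9*E
J(l, L) = 0 (J(l, L) = 0*(-8) = 0)
M(B, K) = B + 36*K (M(B, K) = B + (9*K)*4 = B + 36*K)
M(-21, 53)/m(2, -45) + J(-37, -45)/(-657) = (-21 + 36*53)/((4/(-3 + 2))) + 0/(-657) = (-21 + 1908)/((4/(-1))) + 0*(-1/657) = 1887/((4*(-1))) + 0 = 1887/(-4) + 0 = 1887*(-¼) + 0 = -1887/4 + 0 = -1887/4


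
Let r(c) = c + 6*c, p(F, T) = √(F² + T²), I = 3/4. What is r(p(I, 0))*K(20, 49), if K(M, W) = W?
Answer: 1029/4 ≈ 257.25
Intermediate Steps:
I = ¾ (I = 3*(¼) = ¾ ≈ 0.75000)
r(c) = 7*c
r(p(I, 0))*K(20, 49) = (7*√((¾)² + 0²))*49 = (7*√(9/16 + 0))*49 = (7*√(9/16))*49 = (7*(¾))*49 = (21/4)*49 = 1029/4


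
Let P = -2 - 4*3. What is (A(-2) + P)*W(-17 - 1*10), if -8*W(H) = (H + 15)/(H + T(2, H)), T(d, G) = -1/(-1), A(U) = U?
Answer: 12/13 ≈ 0.92308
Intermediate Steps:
T(d, G) = 1 (T(d, G) = -1*(-1) = 1)
P = -14 (P = -2 - 12 = -14)
W(H) = -(15 + H)/(8*(1 + H)) (W(H) = -(H + 15)/(8*(H + 1)) = -(15 + H)/(8*(1 + H)))
(A(-2) + P)*W(-17 - 1*10) = (-2 - 14)*((-15 - (-17 - 1*10))/(8*(1 + (-17 - 1*10)))) = -2*(-15 - (-17 - 10))/(1 + (-17 - 10)) = -2*(-15 - 1*(-27))/(1 - 27) = -2*(-15 + 27)/(-26) = -2*(-1)*12/26 = -16*(-3/52) = 12/13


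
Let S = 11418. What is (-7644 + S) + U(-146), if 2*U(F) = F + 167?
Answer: 7569/2 ≈ 3784.5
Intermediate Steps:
U(F) = 167/2 + F/2 (U(F) = (F + 167)/2 = (167 + F)/2 = 167/2 + F/2)
(-7644 + S) + U(-146) = (-7644 + 11418) + (167/2 + (1/2)*(-146)) = 3774 + (167/2 - 73) = 3774 + 21/2 = 7569/2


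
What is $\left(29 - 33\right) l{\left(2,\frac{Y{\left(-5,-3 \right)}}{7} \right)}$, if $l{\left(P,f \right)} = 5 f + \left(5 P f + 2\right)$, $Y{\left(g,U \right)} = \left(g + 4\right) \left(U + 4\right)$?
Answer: $\frac{4}{7} \approx 0.57143$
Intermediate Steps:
$Y{\left(g,U \right)} = \left(4 + U\right) \left(4 + g\right)$ ($Y{\left(g,U \right)} = \left(4 + g\right) \left(4 + U\right) = \left(4 + U\right) \left(4 + g\right)$)
$l{\left(P,f \right)} = 2 + 5 f + 5 P f$ ($l{\left(P,f \right)} = 5 f + \left(5 P f + 2\right) = 5 f + \left(2 + 5 P f\right) = 2 + 5 f + 5 P f$)
$\left(29 - 33\right) l{\left(2,\frac{Y{\left(-5,-3 \right)}}{7} \right)} = \left(29 - 33\right) \left(2 + 5 \frac{16 + 4 \left(-3\right) + 4 \left(-5\right) - -15}{7} + 5 \cdot 2 \frac{16 + 4 \left(-3\right) + 4 \left(-5\right) - -15}{7}\right) = - 4 \left(2 + 5 \left(16 - 12 - 20 + 15\right) \frac{1}{7} + 5 \cdot 2 \left(16 - 12 - 20 + 15\right) \frac{1}{7}\right) = - 4 \left(2 + 5 \left(\left(-1\right) \frac{1}{7}\right) + 5 \cdot 2 \left(\left(-1\right) \frac{1}{7}\right)\right) = - 4 \left(2 + 5 \left(- \frac{1}{7}\right) + 5 \cdot 2 \left(- \frac{1}{7}\right)\right) = - 4 \left(2 - \frac{5}{7} - \frac{10}{7}\right) = \left(-4\right) \left(- \frac{1}{7}\right) = \frac{4}{7}$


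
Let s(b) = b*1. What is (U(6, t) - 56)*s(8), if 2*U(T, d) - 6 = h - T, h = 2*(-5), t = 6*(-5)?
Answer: -488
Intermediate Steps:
s(b) = b
t = -30
h = -10
U(T, d) = -2 - T/2 (U(T, d) = 3 + (-10 - T)/2 = 3 + (-5 - T/2) = -2 - T/2)
(U(6, t) - 56)*s(8) = ((-2 - ½*6) - 56)*8 = ((-2 - 3) - 56)*8 = (-5 - 56)*8 = -61*8 = -488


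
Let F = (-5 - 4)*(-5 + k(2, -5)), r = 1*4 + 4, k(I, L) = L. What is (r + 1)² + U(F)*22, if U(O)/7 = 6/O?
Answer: 1369/15 ≈ 91.267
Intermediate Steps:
r = 8 (r = 4 + 4 = 8)
F = 90 (F = (-5 - 4)*(-5 - 5) = -9*(-10) = 90)
U(O) = 42/O (U(O) = 7*(6/O) = 42/O)
(r + 1)² + U(F)*22 = (8 + 1)² + (42/90)*22 = 9² + (42*(1/90))*22 = 81 + (7/15)*22 = 81 + 154/15 = 1369/15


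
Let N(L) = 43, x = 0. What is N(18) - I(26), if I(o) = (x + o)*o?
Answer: -633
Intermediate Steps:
I(o) = o**2 (I(o) = (0 + o)*o = o*o = o**2)
N(18) - I(26) = 43 - 1*26**2 = 43 - 1*676 = 43 - 676 = -633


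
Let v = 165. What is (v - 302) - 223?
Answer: -360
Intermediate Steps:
(v - 302) - 223 = (165 - 302) - 223 = -137 - 223 = -360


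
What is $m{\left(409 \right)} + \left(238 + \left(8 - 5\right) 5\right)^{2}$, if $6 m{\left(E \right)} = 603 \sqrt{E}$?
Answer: $64009 + \frac{201 \sqrt{409}}{2} \approx 66042.0$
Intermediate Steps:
$m{\left(E \right)} = \frac{201 \sqrt{E}}{2}$ ($m{\left(E \right)} = \frac{603 \sqrt{E}}{6} = \frac{201 \sqrt{E}}{2}$)
$m{\left(409 \right)} + \left(238 + \left(8 - 5\right) 5\right)^{2} = \frac{201 \sqrt{409}}{2} + \left(238 + \left(8 - 5\right) 5\right)^{2} = \frac{201 \sqrt{409}}{2} + \left(238 + 3 \cdot 5\right)^{2} = \frac{201 \sqrt{409}}{2} + \left(238 + 15\right)^{2} = \frac{201 \sqrt{409}}{2} + 253^{2} = \frac{201 \sqrt{409}}{2} + 64009 = 64009 + \frac{201 \sqrt{409}}{2}$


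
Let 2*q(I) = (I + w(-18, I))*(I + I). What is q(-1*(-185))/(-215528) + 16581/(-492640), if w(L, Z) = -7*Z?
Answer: 12198744279/13272214240 ≈ 0.91912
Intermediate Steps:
q(I) = -6*I² (q(I) = ((I - 7*I)*(I + I))/2 = ((-6*I)*(2*I))/2 = (-12*I²)/2 = -6*I²)
q(-1*(-185))/(-215528) + 16581/(-492640) = -6*(-1*(-185))²/(-215528) + 16581/(-492640) = -6*185²*(-1/215528) + 16581*(-1/492640) = -6*34225*(-1/215528) - 16581/492640 = -205350*(-1/215528) - 16581/492640 = 102675/107764 - 16581/492640 = 12198744279/13272214240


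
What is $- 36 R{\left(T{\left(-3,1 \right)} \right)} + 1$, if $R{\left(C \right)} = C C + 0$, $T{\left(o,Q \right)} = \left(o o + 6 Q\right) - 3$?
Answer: $-5183$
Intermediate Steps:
$T{\left(o,Q \right)} = -3 + o^{2} + 6 Q$ ($T{\left(o,Q \right)} = \left(o^{2} + 6 Q\right) - 3 = -3 + o^{2} + 6 Q$)
$R{\left(C \right)} = C^{2}$ ($R{\left(C \right)} = C^{2} + 0 = C^{2}$)
$- 36 R{\left(T{\left(-3,1 \right)} \right)} + 1 = - 36 \left(-3 + \left(-3\right)^{2} + 6 \cdot 1\right)^{2} + 1 = - 36 \left(-3 + 9 + 6\right)^{2} + 1 = - 36 \cdot 12^{2} + 1 = \left(-36\right) 144 + 1 = -5184 + 1 = -5183$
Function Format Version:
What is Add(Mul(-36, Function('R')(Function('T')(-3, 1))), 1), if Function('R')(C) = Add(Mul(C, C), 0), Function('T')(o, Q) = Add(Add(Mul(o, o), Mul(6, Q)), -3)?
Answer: -5183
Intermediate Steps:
Function('T')(o, Q) = Add(-3, Pow(o, 2), Mul(6, Q)) (Function('T')(o, Q) = Add(Add(Pow(o, 2), Mul(6, Q)), -3) = Add(-3, Pow(o, 2), Mul(6, Q)))
Function('R')(C) = Pow(C, 2) (Function('R')(C) = Add(Pow(C, 2), 0) = Pow(C, 2))
Add(Mul(-36, Function('R')(Function('T')(-3, 1))), 1) = Add(Mul(-36, Pow(Add(-3, Pow(-3, 2), Mul(6, 1)), 2)), 1) = Add(Mul(-36, Pow(Add(-3, 9, 6), 2)), 1) = Add(Mul(-36, Pow(12, 2)), 1) = Add(Mul(-36, 144), 1) = Add(-5184, 1) = -5183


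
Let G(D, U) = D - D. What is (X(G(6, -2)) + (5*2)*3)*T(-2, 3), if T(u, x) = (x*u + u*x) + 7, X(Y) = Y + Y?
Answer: -150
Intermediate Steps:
G(D, U) = 0
X(Y) = 2*Y
T(u, x) = 7 + 2*u*x (T(u, x) = (u*x + u*x) + 7 = 2*u*x + 7 = 7 + 2*u*x)
(X(G(6, -2)) + (5*2)*3)*T(-2, 3) = (2*0 + (5*2)*3)*(7 + 2*(-2)*3) = (0 + 10*3)*(7 - 12) = (0 + 30)*(-5) = 30*(-5) = -150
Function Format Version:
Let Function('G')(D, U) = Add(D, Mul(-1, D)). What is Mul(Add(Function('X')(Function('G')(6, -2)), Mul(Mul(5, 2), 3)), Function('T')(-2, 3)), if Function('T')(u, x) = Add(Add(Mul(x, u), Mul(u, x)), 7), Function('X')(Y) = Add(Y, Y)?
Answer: -150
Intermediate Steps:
Function('G')(D, U) = 0
Function('X')(Y) = Mul(2, Y)
Function('T')(u, x) = Add(7, Mul(2, u, x)) (Function('T')(u, x) = Add(Add(Mul(u, x), Mul(u, x)), 7) = Add(Mul(2, u, x), 7) = Add(7, Mul(2, u, x)))
Mul(Add(Function('X')(Function('G')(6, -2)), Mul(Mul(5, 2), 3)), Function('T')(-2, 3)) = Mul(Add(Mul(2, 0), Mul(Mul(5, 2), 3)), Add(7, Mul(2, -2, 3))) = Mul(Add(0, Mul(10, 3)), Add(7, -12)) = Mul(Add(0, 30), -5) = Mul(30, -5) = -150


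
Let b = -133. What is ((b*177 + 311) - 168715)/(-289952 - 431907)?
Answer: 191945/721859 ≈ 0.26590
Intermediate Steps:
((b*177 + 311) - 168715)/(-289952 - 431907) = ((-133*177 + 311) - 168715)/(-289952 - 431907) = ((-23541 + 311) - 168715)/(-721859) = (-23230 - 168715)*(-1/721859) = -191945*(-1/721859) = 191945/721859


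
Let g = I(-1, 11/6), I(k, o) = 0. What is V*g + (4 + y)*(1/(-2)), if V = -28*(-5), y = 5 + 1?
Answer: -5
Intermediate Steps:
y = 6
g = 0
V = 140
V*g + (4 + y)*(1/(-2)) = 140*0 + (4 + 6)*(1/(-2)) = 0 + 10*(1*(-1/2)) = 0 + 10*(-1/2) = 0 - 5 = -5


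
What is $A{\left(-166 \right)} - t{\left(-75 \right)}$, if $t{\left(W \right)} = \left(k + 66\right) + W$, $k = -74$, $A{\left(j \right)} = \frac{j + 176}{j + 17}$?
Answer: $\frac{12357}{149} \approx 82.933$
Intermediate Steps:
$A{\left(j \right)} = \frac{176 + j}{17 + j}$
$t{\left(W \right)} = -8 + W$ ($t{\left(W \right)} = \left(-74 + 66\right) + W = -8 + W$)
$A{\left(-166 \right)} - t{\left(-75 \right)} = \frac{176 - 166}{17 - 166} - \left(-8 - 75\right) = \frac{1}{-149} \cdot 10 - -83 = \left(- \frac{1}{149}\right) 10 + 83 = - \frac{10}{149} + 83 = \frac{12357}{149}$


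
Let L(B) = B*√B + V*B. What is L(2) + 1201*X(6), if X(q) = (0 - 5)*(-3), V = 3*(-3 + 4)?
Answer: 18021 + 2*√2 ≈ 18024.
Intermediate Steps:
V = 3 (V = 3*1 = 3)
L(B) = B^(3/2) + 3*B (L(B) = B*√B + 3*B = B^(3/2) + 3*B)
X(q) = 15 (X(q) = -5*(-3) = 15)
L(2) + 1201*X(6) = (2^(3/2) + 3*2) + 1201*15 = (2*√2 + 6) + 18015 = (6 + 2*√2) + 18015 = 18021 + 2*√2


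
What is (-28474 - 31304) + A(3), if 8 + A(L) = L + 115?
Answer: -59668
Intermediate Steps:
A(L) = 107 + L (A(L) = -8 + (L + 115) = -8 + (115 + L) = 107 + L)
(-28474 - 31304) + A(3) = (-28474 - 31304) + (107 + 3) = -59778 + 110 = -59668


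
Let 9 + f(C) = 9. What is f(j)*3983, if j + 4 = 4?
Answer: 0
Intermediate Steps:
j = 0 (j = -4 + 4 = 0)
f(C) = 0 (f(C) = -9 + 9 = 0)
f(j)*3983 = 0*3983 = 0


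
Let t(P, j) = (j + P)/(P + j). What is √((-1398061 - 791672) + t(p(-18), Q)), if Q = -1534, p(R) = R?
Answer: 2*I*√547433 ≈ 1479.8*I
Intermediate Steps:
t(P, j) = 1 (t(P, j) = (P + j)/(P + j) = 1)
√((-1398061 - 791672) + t(p(-18), Q)) = √((-1398061 - 791672) + 1) = √(-2189733 + 1) = √(-2189732) = 2*I*√547433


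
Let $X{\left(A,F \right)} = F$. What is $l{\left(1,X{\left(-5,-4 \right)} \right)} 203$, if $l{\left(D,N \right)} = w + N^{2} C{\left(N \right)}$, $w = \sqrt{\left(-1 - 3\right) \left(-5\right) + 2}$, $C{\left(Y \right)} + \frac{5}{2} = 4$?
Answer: $4872 + 203 \sqrt{22} \approx 5824.2$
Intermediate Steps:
$C{\left(Y \right)} = \frac{3}{2}$ ($C{\left(Y \right)} = - \frac{5}{2} + 4 = \frac{3}{2}$)
$w = \sqrt{22}$ ($w = \sqrt{\left(-4\right) \left(-5\right) + 2} = \sqrt{20 + 2} = \sqrt{22} \approx 4.6904$)
$l{\left(D,N \right)} = \sqrt{22} + \frac{3 N^{2}}{2}$ ($l{\left(D,N \right)} = \sqrt{22} + N^{2} \cdot \frac{3}{2} = \sqrt{22} + \frac{3 N^{2}}{2}$)
$l{\left(1,X{\left(-5,-4 \right)} \right)} 203 = \left(\sqrt{22} + \frac{3 \left(-4\right)^{2}}{2}\right) 203 = \left(\sqrt{22} + \frac{3}{2} \cdot 16\right) 203 = \left(\sqrt{22} + 24\right) 203 = \left(24 + \sqrt{22}\right) 203 = 4872 + 203 \sqrt{22}$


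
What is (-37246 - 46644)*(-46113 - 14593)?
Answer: 5092626340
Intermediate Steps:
(-37246 - 46644)*(-46113 - 14593) = -83890*(-60706) = 5092626340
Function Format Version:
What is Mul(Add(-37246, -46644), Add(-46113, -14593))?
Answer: 5092626340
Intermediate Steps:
Mul(Add(-37246, -46644), Add(-46113, -14593)) = Mul(-83890, -60706) = 5092626340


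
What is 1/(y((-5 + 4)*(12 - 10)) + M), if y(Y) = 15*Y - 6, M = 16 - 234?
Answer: -1/254 ≈ -0.0039370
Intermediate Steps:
M = -218
y(Y) = -6 + 15*Y
1/(y((-5 + 4)*(12 - 10)) + M) = 1/((-6 + 15*((-5 + 4)*(12 - 10))) - 218) = 1/((-6 + 15*(-1*2)) - 218) = 1/((-6 + 15*(-2)) - 218) = 1/((-6 - 30) - 218) = 1/(-36 - 218) = 1/(-254) = -1/254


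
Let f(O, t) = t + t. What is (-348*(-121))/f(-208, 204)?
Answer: 3509/34 ≈ 103.21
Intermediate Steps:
f(O, t) = 2*t
(-348*(-121))/f(-208, 204) = (-348*(-121))/((2*204)) = 42108/408 = 42108*(1/408) = 3509/34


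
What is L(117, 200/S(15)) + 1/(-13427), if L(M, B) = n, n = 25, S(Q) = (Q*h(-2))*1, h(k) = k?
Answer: 335674/13427 ≈ 25.000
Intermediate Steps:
S(Q) = -2*Q (S(Q) = (Q*(-2))*1 = -2*Q*1 = -2*Q)
L(M, B) = 25
L(117, 200/S(15)) + 1/(-13427) = 25 + 1/(-13427) = 25 - 1/13427 = 335674/13427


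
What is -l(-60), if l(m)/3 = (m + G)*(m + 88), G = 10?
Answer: 4200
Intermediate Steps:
l(m) = 3*(10 + m)*(88 + m) (l(m) = 3*((m + 10)*(m + 88)) = 3*((10 + m)*(88 + m)) = 3*(10 + m)*(88 + m))
-l(-60) = -(2640 + 3*(-60)**2 + 294*(-60)) = -(2640 + 3*3600 - 17640) = -(2640 + 10800 - 17640) = -1*(-4200) = 4200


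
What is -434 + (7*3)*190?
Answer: 3556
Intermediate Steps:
-434 + (7*3)*190 = -434 + 21*190 = -434 + 3990 = 3556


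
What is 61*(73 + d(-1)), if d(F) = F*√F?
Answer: 4453 - 61*I ≈ 4453.0 - 61.0*I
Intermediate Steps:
d(F) = F^(3/2)
61*(73 + d(-1)) = 61*(73 + (-1)^(3/2)) = 61*(73 - I) = 4453 - 61*I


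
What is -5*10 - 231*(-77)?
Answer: 17737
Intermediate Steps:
-5*10 - 231*(-77) = -50 + 17787 = 17737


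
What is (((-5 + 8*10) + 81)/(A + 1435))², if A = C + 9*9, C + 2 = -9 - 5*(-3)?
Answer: 1521/144400 ≈ 0.010533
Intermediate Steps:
C = 4 (C = -2 + (-9 - 5*(-3)) = -2 + (-9 - 1*(-15)) = -2 + (-9 + 15) = -2 + 6 = 4)
A = 85 (A = 4 + 9*9 = 4 + 81 = 85)
(((-5 + 8*10) + 81)/(A + 1435))² = (((-5 + 8*10) + 81)/(85 + 1435))² = (((-5 + 80) + 81)/1520)² = ((75 + 81)*(1/1520))² = (156*(1/1520))² = (39/380)² = 1521/144400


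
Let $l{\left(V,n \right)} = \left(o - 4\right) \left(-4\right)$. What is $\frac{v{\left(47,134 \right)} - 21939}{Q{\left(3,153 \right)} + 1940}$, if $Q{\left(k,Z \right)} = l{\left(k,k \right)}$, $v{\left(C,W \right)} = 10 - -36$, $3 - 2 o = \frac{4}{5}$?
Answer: $- \frac{109465}{9758} \approx -11.218$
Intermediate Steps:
$o = \frac{11}{10}$ ($o = \frac{3}{2} - \frac{4 \cdot \frac{1}{5}}{2} = \frac{3}{2} - \frac{2}{5} = \frac{11}{10} \approx 1.1$)
$v{\left(C,W \right)} = 46$ ($v{\left(C,W \right)} = 10 + 36 = 46$)
$l{\left(V,n \right)} = \frac{58}{5}$ ($l{\left(V,n \right)} = \left(\frac{11}{10} - 4\right) \left(-4\right) = \left(- \frac{29}{10}\right) \left(-4\right) = \frac{58}{5}$)
$Q{\left(k,Z \right)} = \frac{58}{5}$
$\frac{v{\left(47,134 \right)} - 21939}{Q{\left(3,153 \right)} + 1940} = \frac{46 - 21939}{\frac{58}{5} + 1940} = - \frac{21893}{\frac{9758}{5}} = \left(-21893\right) \frac{5}{9758} = - \frac{109465}{9758}$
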